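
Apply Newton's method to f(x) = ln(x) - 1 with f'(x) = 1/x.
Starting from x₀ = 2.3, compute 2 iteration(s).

f(x) = ln(x) - 1
f'(x) = 1/x
x₀ = 2.3

Newton-Raphson formula: x_{n+1} = x_n - f(x_n)/f'(x_n)

Iteration 1:
  f(2.300000) = -0.167091
  f'(2.300000) = 0.434783
  x_1 = 2.300000 - (-0.167091)/0.434783 = 2.684309
Iteration 2:
  f(2.684309) = -0.012577
  f'(2.684309) = 0.372535
  x_2 = 2.684309 - (-0.012577)/0.372535 = 2.718069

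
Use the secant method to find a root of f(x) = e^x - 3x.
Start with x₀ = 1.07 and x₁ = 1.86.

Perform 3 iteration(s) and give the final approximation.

f(x) = e^x - 3x
x₀ = 1.07, x₁ = 1.86

Secant formula: x_{n+1} = x_n - f(x_n)(x_n - x_{n-1})/(f(x_n) - f(x_{n-1}))

Iteration 1:
  f(1.070000) = -0.294621
  f(1.860000) = 0.843737
  x_2 = 1.860000 - 0.843737×(1.860000 - 1.070000)/(0.843737 - (-0.294621))
       = 1.274461
Iteration 2:
  f(1.860000) = 0.843737
  f(1.274461) = -0.246610
  x_3 = 1.274461 - (-0.246610)×(1.274461 - 1.860000)/(-0.246610 - 0.843737)
       = 1.406896
Iteration 3:
  f(1.274461) = -0.246610
  f(1.406896) = -0.137427
  x_4 = 1.406896 - (-0.137427)×(1.406896 - 1.274461)/(-0.137427 - (-0.246610))
       = 1.573589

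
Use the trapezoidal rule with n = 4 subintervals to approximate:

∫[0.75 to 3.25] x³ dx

f(x) = x³
a = 0.75, b = 3.25, n = 4
h = (b - a)/n = 0.625000

Trapezoidal rule: (h/2)[f(x₀) + 2f(x₁) + 2f(x₂) + ... + f(xₙ)]

x_0 = 0.7500, f(x_0) = 0.421875, coefficient = 1
x_1 = 1.3750, f(x_1) = 2.599609, coefficient = 2
x_2 = 2.0000, f(x_2) = 8.000000, coefficient = 2
x_3 = 2.6250, f(x_3) = 18.087891, coefficient = 2
x_4 = 3.2500, f(x_4) = 34.328125, coefficient = 1

I ≈ (0.625000/2) × 92.125000 = 28.789062
Exact value: 27.812500
Error: 0.976562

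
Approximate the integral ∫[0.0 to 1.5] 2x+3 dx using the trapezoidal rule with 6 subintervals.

f(x) = 2x+3
a = 0.0, b = 1.5, n = 6
h = (b - a)/n = 0.250000

Trapezoidal rule: (h/2)[f(x₀) + 2f(x₁) + 2f(x₂) + ... + f(xₙ)]

x_0 = 0.0000, f(x_0) = 3.000000, coefficient = 1
x_1 = 0.2500, f(x_1) = 3.500000, coefficient = 2
x_2 = 0.5000, f(x_2) = 4.000000, coefficient = 2
x_3 = 0.7500, f(x_3) = 4.500000, coefficient = 2
x_4 = 1.0000, f(x_4) = 5.000000, coefficient = 2
x_5 = 1.2500, f(x_5) = 5.500000, coefficient = 2
x_6 = 1.5000, f(x_6) = 6.000000, coefficient = 1

I ≈ (0.250000/2) × 54.000000 = 6.750000
Exact value: 6.750000
Error: 0.000000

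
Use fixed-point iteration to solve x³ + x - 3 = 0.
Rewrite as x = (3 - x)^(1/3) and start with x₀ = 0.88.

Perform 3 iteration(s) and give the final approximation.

Equation: x³ + x - 3 = 0
Fixed-point form: x = (3 - x)^(1/3)
x₀ = 0.88

x_1 = g(0.880000) = 1.284632
x_2 = g(1.284632) = 1.197069
x_3 = g(1.197069) = 1.217100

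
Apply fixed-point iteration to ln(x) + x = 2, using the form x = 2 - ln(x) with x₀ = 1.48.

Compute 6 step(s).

Equation: ln(x) + x = 2
Fixed-point form: x = 2 - ln(x)
x₀ = 1.48

x_1 = g(1.480000) = 1.607958
x_2 = g(1.607958) = 1.525035
x_3 = g(1.525035) = 1.577983
x_4 = g(1.577983) = 1.543853
x_5 = g(1.543853) = 1.565719
x_6 = g(1.565719) = 1.551655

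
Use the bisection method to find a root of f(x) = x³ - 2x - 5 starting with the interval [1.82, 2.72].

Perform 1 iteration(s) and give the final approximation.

f(x) = x³ - 2x - 5
Initial interval: [1.82, 2.72]

Iteration 1:
  c_1 = (1.820000 + 2.720000)/2 = 2.270000
  f(c_1) = f(2.270000) = 2.157083
  f(a) × f(c) < 0, new interval: [1.820000, 2.270000]

After 1 iteration(s), the approximation is c_1 = 2.270000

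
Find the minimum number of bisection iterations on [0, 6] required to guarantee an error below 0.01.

We need (b-a)/2^n ≤ 0.01
(6 - 0)/2^n ≤ 0.01
6/2^n ≤ 0.01
2^n ≥ 600
n ≥ log₂(600) = 9.23
n ≥ 10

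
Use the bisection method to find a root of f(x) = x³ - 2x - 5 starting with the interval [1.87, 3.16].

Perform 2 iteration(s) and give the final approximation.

f(x) = x³ - 2x - 5
Initial interval: [1.87, 3.16]

Iteration 1:
  c_1 = (1.870000 + 3.160000)/2 = 2.515000
  f(c_1) = f(2.515000) = 5.877941
  f(a) × f(c) < 0, new interval: [1.870000, 2.515000]
Iteration 2:
  c_2 = (1.870000 + 2.515000)/2 = 2.192500
  f(c_2) = f(2.192500) = 1.154471
  f(a) × f(c) < 0, new interval: [1.870000, 2.192500]

After 2 iteration(s), the approximation is c_2 = 2.192500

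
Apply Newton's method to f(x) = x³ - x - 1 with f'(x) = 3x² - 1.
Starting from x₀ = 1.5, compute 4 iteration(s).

f(x) = x³ - x - 1
f'(x) = 3x² - 1
x₀ = 1.5

Newton-Raphson formula: x_{n+1} = x_n - f(x_n)/f'(x_n)

Iteration 1:
  f(1.500000) = 0.875000
  f'(1.500000) = 5.750000
  x_1 = 1.500000 - 0.875000/5.750000 = 1.347826
Iteration 2:
  f(1.347826) = 0.100682
  f'(1.347826) = 4.449905
  x_2 = 1.347826 - 0.100682/4.449905 = 1.325200
Iteration 3:
  f(1.325200) = 0.002058
  f'(1.325200) = 4.268468
  x_3 = 1.325200 - 0.002058/4.268468 = 1.324718
Iteration 4:
  f(1.324718) = 0.000001
  f'(1.324718) = 4.264635
  x_4 = 1.324718 - 0.000001/4.264635 = 1.324718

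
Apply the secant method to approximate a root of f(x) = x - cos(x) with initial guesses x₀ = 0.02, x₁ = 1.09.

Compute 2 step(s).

f(x) = x - cos(x)
x₀ = 0.02, x₁ = 1.09

Secant formula: x_{n+1} = x_n - f(x_n)(x_n - x_{n-1})/(f(x_n) - f(x_{n-1}))

Iteration 1:
  f(0.020000) = -0.979800
  f(1.090000) = 0.627515
  x_2 = 1.090000 - 0.627515×(1.090000 - 0.020000)/(0.627515 - (-0.979800))
       = 0.672259
Iteration 2:
  f(1.090000) = 0.627515
  f(0.672259) = -0.110157
  x_3 = 0.672259 - (-0.110157)×(0.672259 - 1.090000)/(-0.110157 - 0.627515)
       = 0.734641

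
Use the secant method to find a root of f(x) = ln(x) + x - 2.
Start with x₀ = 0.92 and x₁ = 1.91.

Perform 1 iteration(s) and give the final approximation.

f(x) = ln(x) + x - 2
x₀ = 0.92, x₁ = 1.91

Secant formula: x_{n+1} = x_n - f(x_n)(x_n - x_{n-1})/(f(x_n) - f(x_{n-1}))

Iteration 1:
  f(0.920000) = -1.163382
  f(1.910000) = 0.557103
  x_2 = 1.910000 - 0.557103×(1.910000 - 0.920000)/(0.557103 - (-1.163382))
       = 1.589432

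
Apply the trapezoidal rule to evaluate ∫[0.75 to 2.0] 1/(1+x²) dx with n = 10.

f(x) = 1/(1+x²)
a = 0.75, b = 2.0, n = 10
h = (b - a)/n = 0.125000

Trapezoidal rule: (h/2)[f(x₀) + 2f(x₁) + 2f(x₂) + ... + f(xₙ)]

x_0 = 0.7500, f(x_0) = 0.640000, coefficient = 1
x_1 = 0.8750, f(x_1) = 0.566372, coefficient = 2
x_2 = 1.0000, f(x_2) = 0.500000, coefficient = 2
x_3 = 1.1250, f(x_3) = 0.441379, coefficient = 2
x_4 = 1.2500, f(x_4) = 0.390244, coefficient = 2
x_5 = 1.3750, f(x_5) = 0.345946, coefficient = 2
x_6 = 1.5000, f(x_6) = 0.307692, coefficient = 2
x_7 = 1.6250, f(x_7) = 0.274678, coefficient = 2
x_8 = 1.7500, f(x_8) = 0.246154, coefficient = 2
x_9 = 1.8750, f(x_9) = 0.221453, coefficient = 2
x_10 = 2.0000, f(x_10) = 0.200000, coefficient = 1

I ≈ (0.125000/2) × 7.427837 = 0.464240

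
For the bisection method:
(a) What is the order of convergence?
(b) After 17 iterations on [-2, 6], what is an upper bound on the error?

(a) Bisection has linear (order 1) convergence; the error is halved each step.

(b) Error bound = (b-a)/2^n = (6 - (-2))/2^{17}
    = 8/2^{17}

(a) 1 (linear); (b) error ≤ 6.10e-05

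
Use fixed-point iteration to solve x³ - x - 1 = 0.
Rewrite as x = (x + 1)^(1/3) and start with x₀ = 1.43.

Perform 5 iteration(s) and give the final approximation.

Equation: x³ - x - 1 = 0
Fixed-point form: x = (x + 1)^(1/3)
x₀ = 1.43

x_1 = g(1.430000) = 1.344421
x_2 = g(1.344421) = 1.328450
x_3 = g(1.328450) = 1.325426
x_4 = g(1.325426) = 1.324853
x_5 = g(1.324853) = 1.324744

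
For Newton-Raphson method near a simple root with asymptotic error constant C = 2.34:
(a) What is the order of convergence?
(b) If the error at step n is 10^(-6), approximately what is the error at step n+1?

(a) Newton-Raphson has quadratic (order 2) convergence near simple roots.
    This means |e_{n+1}| ≈ C|e_n|².

(b) With |e_n| = 10^(-6) and C = 2.34:
    |e_{n+1}| ≈ 2.34 × (10^(-6))² = 2.34 × 10^(-12)

(a) 2 (quadratic); (b) |e_{n+1}| ≈ 2.340e-12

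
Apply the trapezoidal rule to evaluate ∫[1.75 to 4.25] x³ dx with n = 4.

f(x) = x³
a = 1.75, b = 4.25, n = 4
h = (b - a)/n = 0.625000

Trapezoidal rule: (h/2)[f(x₀) + 2f(x₁) + 2f(x₂) + ... + f(xₙ)]

x_0 = 1.7500, f(x_0) = 5.359375, coefficient = 1
x_1 = 2.3750, f(x_1) = 13.396484, coefficient = 2
x_2 = 3.0000, f(x_2) = 27.000000, coefficient = 2
x_3 = 3.6250, f(x_3) = 47.634766, coefficient = 2
x_4 = 4.2500, f(x_4) = 76.765625, coefficient = 1

I ≈ (0.625000/2) × 258.187500 = 80.683594
Exact value: 79.218750
Error: 1.464844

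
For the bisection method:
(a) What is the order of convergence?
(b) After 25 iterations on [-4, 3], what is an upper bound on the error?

(a) Bisection has linear (order 1) convergence; the error is halved each step.

(b) Error bound = (b-a)/2^n = (3 - (-4))/2^{25}
    = 7/2^{25}

(a) 1 (linear); (b) error ≤ 2.09e-07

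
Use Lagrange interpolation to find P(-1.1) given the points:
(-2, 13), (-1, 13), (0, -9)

Lagrange interpolation formula:
P(x) = Σ yᵢ × Lᵢ(x)
where Lᵢ(x) = Π_{j≠i} (x - xⱼ)/(xᵢ - xⱼ)

L_0(-1.1) = (-1.1 - (-1))/(-2 - (-1)) × (-1.1 - 0)/(-2 - 0) = 0.055000
L_1(-1.1) = (-1.1 - (-2))/(-1 - (-2)) × (-1.1 - 0)/(-1 - 0) = 0.990000
L_2(-1.1) = (-1.1 - (-2))/(0 - (-2)) × (-1.1 - (-1))/(0 - (-1)) = -0.045000

P(-1.1) = 13×L_0(-1.1) + 13×L_1(-1.1) + (-9)×L_2(-1.1)
P(-1.1) = 13.990000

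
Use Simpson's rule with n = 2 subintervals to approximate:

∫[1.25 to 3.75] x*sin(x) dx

f(x) = x*sin(x)
a = 1.25, b = 3.75, n = 2
h = (b - a)/n = 1.250000

Simpson's rule: (h/3)[f(x₀) + 4f(x₁) + 2f(x₂) + ... + f(xₙ)]

x_0 = 1.2500, f(x_0) = 1.186231, coefficient = 1
x_1 = 2.5000, f(x_1) = 1.496180, coefficient = 4
x_2 = 3.7500, f(x_2) = -2.143355, coefficient = 1

I ≈ (1.250000/3) × 5.027597 = 2.094832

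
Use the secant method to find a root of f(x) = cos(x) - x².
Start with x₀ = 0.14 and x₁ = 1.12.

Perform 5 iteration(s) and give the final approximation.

f(x) = cos(x) - x²
x₀ = 0.14, x₁ = 1.12

Secant formula: x_{n+1} = x_n - f(x_n)(x_n - x_{n-1})/(f(x_n) - f(x_{n-1}))

Iteration 1:
  f(0.140000) = 0.970616
  f(1.120000) = -0.818718
  x_2 = 1.120000 - (-0.818718)×(1.120000 - 0.140000)/(-0.818718 - 0.970616)
       = 0.671597
Iteration 2:
  f(1.120000) = -0.818718
  f(0.671597) = 0.331787
  x_3 = 0.671597 - 0.331787×(0.671597 - 1.120000)/(0.331787 - (-0.818718))
       = 0.800909
Iteration 3:
  f(0.671597) = 0.331787
  f(0.800909) = 0.054599
  x_4 = 0.800909 - 0.054599×(0.800909 - 0.671597)/(0.054599 - 0.331787)
       = 0.826380
Iteration 4:
  f(0.800909) = 0.054599
  f(0.826380) = -0.005362
  x_5 = 0.826380 - (-0.005362)×(0.826380 - 0.800909)/(-0.005362 - 0.054599)
       = 0.824103
Iteration 5:
  f(0.826380) = -0.005362
  f(0.824103) = 0.000071
  x_6 = 0.824103 - 0.000071×(0.824103 - 0.826380)/(0.000071 - (-0.005362))
       = 0.824132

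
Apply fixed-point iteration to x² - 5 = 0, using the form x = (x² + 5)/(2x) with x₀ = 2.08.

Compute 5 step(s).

Equation: x² - 5 = 0
Fixed-point form: x = (x² + 5)/(2x)
x₀ = 2.08

x_1 = g(2.080000) = 2.241923
x_2 = g(2.241923) = 2.236076
x_3 = g(2.236076) = 2.236068
x_4 = g(2.236068) = 2.236068
x_5 = g(2.236068) = 2.236068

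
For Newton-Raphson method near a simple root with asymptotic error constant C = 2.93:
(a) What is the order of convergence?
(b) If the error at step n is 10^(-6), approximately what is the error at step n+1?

(a) Newton-Raphson has quadratic (order 2) convergence near simple roots.
    This means |e_{n+1}| ≈ C|e_n|².

(b) With |e_n| = 10^(-6) and C = 2.93:
    |e_{n+1}| ≈ 2.93 × (10^(-6))² = 2.93 × 10^(-12)

(a) 2 (quadratic); (b) |e_{n+1}| ≈ 2.930e-12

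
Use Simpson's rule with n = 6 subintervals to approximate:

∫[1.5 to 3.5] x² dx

f(x) = x²
a = 1.5, b = 3.5, n = 6
h = (b - a)/n = 0.333333

Simpson's rule: (h/3)[f(x₀) + 4f(x₁) + 2f(x₂) + ... + f(xₙ)]

x_0 = 1.5000, f(x_0) = 2.250000, coefficient = 1
x_1 = 1.8333, f(x_1) = 3.361111, coefficient = 4
x_2 = 2.1667, f(x_2) = 4.694444, coefficient = 2
x_3 = 2.5000, f(x_3) = 6.250000, coefficient = 4
x_4 = 2.8333, f(x_4) = 8.027778, coefficient = 2
x_5 = 3.1667, f(x_5) = 10.027778, coefficient = 4
x_6 = 3.5000, f(x_6) = 12.250000, coefficient = 1

I ≈ (0.333333/3) × 118.500000 = 13.166667
Exact value: 13.166667
Error: 0.000000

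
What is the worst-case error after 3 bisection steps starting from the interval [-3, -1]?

Bisection error bound: |error| ≤ (b-a)/2^n
|error| ≤ (-1 - (-3))/2^3 = 2/2^3
|error| ≤ 0.2500000000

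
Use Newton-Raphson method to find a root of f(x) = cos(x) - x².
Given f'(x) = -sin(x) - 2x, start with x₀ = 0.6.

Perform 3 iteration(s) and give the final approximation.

f(x) = cos(x) - x²
f'(x) = -sin(x) - 2x
x₀ = 0.6

Newton-Raphson formula: x_{n+1} = x_n - f(x_n)/f'(x_n)

Iteration 1:
  f(0.600000) = 0.465336
  f'(0.600000) = -1.764642
  x_1 = 0.600000 - 0.465336/(-1.764642) = 0.863700
Iteration 2:
  f(0.863700) = -0.096348
  f'(0.863700) = -2.487650
  x_2 = 0.863700 - (-0.096348)/(-2.487650) = 0.824969
Iteration 3:
  f(0.824969) = -0.001995
  f'(0.824969) = -2.384465
  x_3 = 0.824969 - (-0.001995)/(-2.384465) = 0.824133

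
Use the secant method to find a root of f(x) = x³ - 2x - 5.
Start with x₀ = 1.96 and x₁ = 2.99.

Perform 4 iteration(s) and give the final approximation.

f(x) = x³ - 2x - 5
x₀ = 1.96, x₁ = 2.99

Secant formula: x_{n+1} = x_n - f(x_n)(x_n - x_{n-1})/(f(x_n) - f(x_{n-1}))

Iteration 1:
  f(1.960000) = -1.390464
  f(2.990000) = 15.750899
  x_2 = 2.990000 - 15.750899×(2.990000 - 1.960000)/(15.750899 - (-1.390464))
       = 2.043551
Iteration 2:
  f(2.990000) = 15.750899
  f(2.043551) = -0.553027
  x_3 = 2.043551 - (-0.553027)×(2.043551 - 2.990000)/(-0.553027 - 15.750899)
       = 2.075654
Iteration 3:
  f(2.043551) = -0.553027
  f(2.075654) = -0.208681
  x_4 = 2.075654 - (-0.208681)×(2.075654 - 2.043551)/(-0.208681 - (-0.553027))
       = 2.095110
Iteration 4:
  f(2.075654) = -0.208681
  f(2.095110) = 0.006234
  x_5 = 2.095110 - 0.006234×(2.095110 - 2.075654)/(0.006234 - (-0.208681))
       = 2.094545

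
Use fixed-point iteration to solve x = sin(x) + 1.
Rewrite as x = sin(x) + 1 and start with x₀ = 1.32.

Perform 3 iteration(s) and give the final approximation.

Equation: x = sin(x) + 1
Fixed-point form: x = sin(x) + 1
x₀ = 1.32

x_1 = g(1.320000) = 1.968715
x_2 = g(1.968715) = 1.921869
x_3 = g(1.921869) = 1.939004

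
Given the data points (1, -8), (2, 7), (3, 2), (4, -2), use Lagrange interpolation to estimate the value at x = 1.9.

Lagrange interpolation formula:
P(x) = Σ yᵢ × Lᵢ(x)
where Lᵢ(x) = Π_{j≠i} (x - xⱼ)/(xᵢ - xⱼ)

L_0(1.9) = (1.9 - 2)/(1 - 2) × (1.9 - 3)/(1 - 3) × (1.9 - 4)/(1 - 4) = 0.038500
L_1(1.9) = (1.9 - 1)/(2 - 1) × (1.9 - 3)/(2 - 3) × (1.9 - 4)/(2 - 4) = 1.039500
L_2(1.9) = (1.9 - 1)/(3 - 1) × (1.9 - 2)/(3 - 2) × (1.9 - 4)/(3 - 4) = -0.094500
L_3(1.9) = (1.9 - 1)/(4 - 1) × (1.9 - 2)/(4 - 2) × (1.9 - 3)/(4 - 3) = 0.016500

P(1.9) = (-8)×L_0(1.9) + 7×L_1(1.9) + 2×L_2(1.9) + (-2)×L_3(1.9)
P(1.9) = 6.746500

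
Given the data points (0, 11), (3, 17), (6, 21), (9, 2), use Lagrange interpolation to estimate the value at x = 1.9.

Lagrange interpolation formula:
P(x) = Σ yᵢ × Lᵢ(x)
where Lᵢ(x) = Π_{j≠i} (x - xⱼ)/(xᵢ - xⱼ)

L_0(1.9) = (1.9 - 3)/(0 - 3) × (1.9 - 6)/(0 - 6) × (1.9 - 9)/(0 - 9) = 0.197660
L_1(1.9) = (1.9 - 0)/(3 - 0) × (1.9 - 6)/(3 - 6) × (1.9 - 9)/(3 - 9) = 1.024241
L_2(1.9) = (1.9 - 0)/(6 - 0) × (1.9 - 3)/(6 - 3) × (1.9 - 9)/(6 - 9) = -0.274796
L_3(1.9) = (1.9 - 0)/(9 - 0) × (1.9 - 3)/(9 - 3) × (1.9 - 6)/(9 - 6) = 0.052895

P(1.9) = 11×L_0(1.9) + 17×L_1(1.9) + 21×L_2(1.9) + 2×L_3(1.9)
P(1.9) = 13.921426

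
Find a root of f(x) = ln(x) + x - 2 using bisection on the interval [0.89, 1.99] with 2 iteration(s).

f(x) = ln(x) + x - 2
Initial interval: [0.89, 1.99]

Iteration 1:
  c_1 = (0.890000 + 1.990000)/2 = 1.440000
  f(c_1) = f(1.440000) = -0.195357
  f(a) × f(c) ≥ 0, new interval: [1.440000, 1.990000]
Iteration 2:
  c_2 = (1.440000 + 1.990000)/2 = 1.715000
  f(c_2) = f(1.715000) = 0.254413
  f(a) × f(c) < 0, new interval: [1.440000, 1.715000]

After 2 iteration(s), the approximation is c_2 = 1.715000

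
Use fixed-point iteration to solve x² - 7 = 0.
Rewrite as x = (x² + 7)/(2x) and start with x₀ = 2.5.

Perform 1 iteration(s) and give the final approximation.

Equation: x² - 7 = 0
Fixed-point form: x = (x² + 7)/(2x)
x₀ = 2.5

x_1 = g(2.500000) = 2.650000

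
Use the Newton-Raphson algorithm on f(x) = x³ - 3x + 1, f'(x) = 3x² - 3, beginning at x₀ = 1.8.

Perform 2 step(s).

f(x) = x³ - 3x + 1
f'(x) = 3x² - 3
x₀ = 1.8

Newton-Raphson formula: x_{n+1} = x_n - f(x_n)/f'(x_n)

Iteration 1:
  f(1.800000) = 1.432000
  f'(1.800000) = 6.720000
  x_1 = 1.800000 - 1.432000/6.720000 = 1.586905
Iteration 2:
  f(1.586905) = 0.235535
  f'(1.586905) = 4.554800
  x_2 = 1.586905 - 0.235535/4.554800 = 1.535193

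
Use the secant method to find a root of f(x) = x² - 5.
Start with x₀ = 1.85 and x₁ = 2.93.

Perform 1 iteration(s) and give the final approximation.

f(x) = x² - 5
x₀ = 1.85, x₁ = 2.93

Secant formula: x_{n+1} = x_n - f(x_n)(x_n - x_{n-1})/(f(x_n) - f(x_{n-1}))

Iteration 1:
  f(1.850000) = -1.577500
  f(2.930000) = 3.584900
  x_2 = 2.930000 - 3.584900×(2.930000 - 1.850000)/(3.584900 - (-1.577500))
       = 2.180021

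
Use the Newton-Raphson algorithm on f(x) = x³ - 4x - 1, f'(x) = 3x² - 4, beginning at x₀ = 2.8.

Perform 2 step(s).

f(x) = x³ - 4x - 1
f'(x) = 3x² - 4
x₀ = 2.8

Newton-Raphson formula: x_{n+1} = x_n - f(x_n)/f'(x_n)

Iteration 1:
  f(2.800000) = 9.752000
  f'(2.800000) = 19.520000
  x_1 = 2.800000 - 9.752000/19.520000 = 2.300410
Iteration 2:
  f(2.300410) = 1.971866
  f'(2.300410) = 11.875656
  x_2 = 2.300410 - 1.971866/11.875656 = 2.134367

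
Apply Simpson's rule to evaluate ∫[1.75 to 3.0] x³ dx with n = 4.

f(x) = x³
a = 1.75, b = 3.0, n = 4
h = (b - a)/n = 0.312500

Simpson's rule: (h/3)[f(x₀) + 4f(x₁) + 2f(x₂) + ... + f(xₙ)]

x_0 = 1.7500, f(x_0) = 5.359375, coefficient = 1
x_1 = 2.0625, f(x_1) = 8.773682, coefficient = 4
x_2 = 2.3750, f(x_2) = 13.396484, coefficient = 2
x_3 = 2.6875, f(x_3) = 19.410889, coefficient = 4
x_4 = 3.0000, f(x_4) = 27.000000, coefficient = 1

I ≈ (0.312500/3) × 171.890625 = 17.905273
Exact value: 17.905273
Error: 0.000000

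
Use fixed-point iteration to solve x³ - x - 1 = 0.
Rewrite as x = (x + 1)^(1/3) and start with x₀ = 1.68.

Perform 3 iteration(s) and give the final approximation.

Equation: x³ - x - 1 = 0
Fixed-point form: x = (x + 1)^(1/3)
x₀ = 1.68

x_1 = g(1.680000) = 1.389030
x_2 = g(1.389030) = 1.336823
x_3 = g(1.336823) = 1.327013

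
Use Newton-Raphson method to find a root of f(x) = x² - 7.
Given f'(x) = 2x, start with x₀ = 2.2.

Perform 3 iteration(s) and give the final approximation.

f(x) = x² - 7
f'(x) = 2x
x₀ = 2.2

Newton-Raphson formula: x_{n+1} = x_n - f(x_n)/f'(x_n)

Iteration 1:
  f(2.200000) = -2.160000
  f'(2.200000) = 4.400000
  x_1 = 2.200000 - (-2.160000)/4.400000 = 2.690909
Iteration 2:
  f(2.690909) = 0.240992
  f'(2.690909) = 5.381818
  x_2 = 2.690909 - 0.240992/5.381818 = 2.646130
Iteration 3:
  f(2.646130) = 0.002005
  f'(2.646130) = 5.292260
  x_3 = 2.646130 - 0.002005/5.292260 = 2.645751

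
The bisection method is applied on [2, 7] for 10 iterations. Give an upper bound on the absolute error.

Bisection error bound: |error| ≤ (b-a)/2^n
|error| ≤ (7 - 2)/2^10 = 5/2^10
|error| ≤ 0.0048828125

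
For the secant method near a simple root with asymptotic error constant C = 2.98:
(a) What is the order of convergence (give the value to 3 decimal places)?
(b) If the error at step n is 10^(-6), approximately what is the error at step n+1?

(a) Secant method has superlinear convergence with order φ = (1+√5)/2 ≈ 1.618.
    This means |e_{n+1}| ≈ C|e_n|^1.618.

(b) With |e_n| = 10^(-6) and C = 2.98:
    |e_{n+1}| ≈ 2.98 × (10^(-6))^1.618 = 2.98 × 10^(-9.71)

(a) ≈ 1.618 (golden ratio); (b) |e_{n+1}| ≈ 5.835e-10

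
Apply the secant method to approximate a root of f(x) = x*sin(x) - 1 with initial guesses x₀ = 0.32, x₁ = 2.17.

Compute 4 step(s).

f(x) = x*sin(x) - 1
x₀ = 0.32, x₁ = 2.17

Secant formula: x_{n+1} = x_n - f(x_n)(x_n - x_{n-1})/(f(x_n) - f(x_{n-1}))

Iteration 1:
  f(0.320000) = -0.899339
  f(2.170000) = 0.791953
  x_2 = 2.170000 - 0.791953×(2.170000 - 0.320000)/(0.791953 - (-0.899339))
       = 1.303731
Iteration 2:
  f(2.170000) = 0.791953
  f(1.303731) = 0.257513
  x_3 = 1.303731 - 0.257513×(1.303731 - 2.170000)/(0.257513 - 0.791953)
       = 0.886330
Iteration 3:
  f(1.303731) = 0.257513
  f(0.886330) = -0.313309
  x_4 = 0.886330 - (-0.313309)×(0.886330 - 1.303731)/(-0.313309 - 0.257513)
       = 1.115431
Iteration 4:
  f(0.886330) = -0.313309
  f(1.115431) = 0.001768
  x_5 = 1.115431 - 0.001768×(1.115431 - 0.886330)/(0.001768 - (-0.313309))
       = 1.114145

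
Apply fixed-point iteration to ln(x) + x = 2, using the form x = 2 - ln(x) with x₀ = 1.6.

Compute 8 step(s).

Equation: ln(x) + x = 2
Fixed-point form: x = 2 - ln(x)
x₀ = 1.6

x_1 = g(1.600000) = 1.529996
x_2 = g(1.529996) = 1.574735
x_3 = g(1.574735) = 1.545913
x_4 = g(1.545913) = 1.564385
x_5 = g(1.564385) = 1.552507
x_6 = g(1.552507) = 1.560129
x_7 = g(1.560129) = 1.555232
x_8 = g(1.555232) = 1.558376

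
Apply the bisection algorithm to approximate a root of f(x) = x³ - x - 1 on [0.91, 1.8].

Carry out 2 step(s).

f(x) = x³ - x - 1
Initial interval: [0.91, 1.8]

Iteration 1:
  c_1 = (0.910000 + 1.800000)/2 = 1.355000
  f(c_1) = f(1.355000) = 0.132814
  f(a) × f(c) < 0, new interval: [0.910000, 1.355000]
Iteration 2:
  c_2 = (0.910000 + 1.355000)/2 = 1.132500
  f(c_2) = f(1.132500) = -0.680005
  f(a) × f(c) ≥ 0, new interval: [1.132500, 1.355000]

After 2 iteration(s), the approximation is c_2 = 1.132500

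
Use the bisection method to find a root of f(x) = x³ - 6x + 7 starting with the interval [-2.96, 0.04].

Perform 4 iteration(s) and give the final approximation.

f(x) = x³ - 6x + 7
Initial interval: [-2.96, 0.04]

Iteration 1:
  c_1 = (-2.960000 + 0.040000)/2 = -1.460000
  f(c_1) = f(-1.460000) = 12.647864
  f(a) × f(c) < 0, new interval: [-2.960000, -1.460000]
Iteration 2:
  c_2 = (-2.960000 + (-1.460000))/2 = -2.210000
  f(c_2) = f(-2.210000) = 9.466139
  f(a) × f(c) < 0, new interval: [-2.960000, -2.210000]
Iteration 3:
  c_3 = (-2.960000 + (-2.210000))/2 = -2.585000
  f(c_3) = f(-2.585000) = 5.236448
  f(a) × f(c) < 0, new interval: [-2.960000, -2.585000]
Iteration 4:
  c_4 = (-2.960000 + (-2.585000))/2 = -2.772500
  f(c_4) = f(-2.772500) = 2.323468
  f(a) × f(c) < 0, new interval: [-2.960000, -2.772500]

After 4 iteration(s), the approximation is c_4 = -2.772500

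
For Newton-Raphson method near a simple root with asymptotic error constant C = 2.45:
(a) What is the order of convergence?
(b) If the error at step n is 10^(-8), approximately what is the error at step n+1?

(a) Newton-Raphson has quadratic (order 2) convergence near simple roots.
    This means |e_{n+1}| ≈ C|e_n|².

(b) With |e_n| = 10^(-8) and C = 2.45:
    |e_{n+1}| ≈ 2.45 × (10^(-8))² = 2.45 × 10^(-16)

(a) 2 (quadratic); (b) |e_{n+1}| ≈ 2.450e-16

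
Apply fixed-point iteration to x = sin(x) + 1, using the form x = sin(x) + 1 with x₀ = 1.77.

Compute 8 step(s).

Equation: x = sin(x) + 1
Fixed-point form: x = sin(x) + 1
x₀ = 1.77

x_1 = g(1.770000) = 1.980224
x_2 = g(1.980224) = 1.917349
x_3 = g(1.917349) = 1.940549
x_4 = g(1.940549) = 1.932417
x_5 = g(1.932417) = 1.935325
x_6 = g(1.935325) = 1.934292
x_7 = g(1.934292) = 1.934660
x_8 = g(1.934660) = 1.934529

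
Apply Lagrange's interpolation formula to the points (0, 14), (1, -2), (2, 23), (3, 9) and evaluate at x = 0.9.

Lagrange interpolation formula:
P(x) = Σ yᵢ × Lᵢ(x)
where Lᵢ(x) = Π_{j≠i} (x - xⱼ)/(xᵢ - xⱼ)

L_0(0.9) = (0.9 - 1)/(0 - 1) × (0.9 - 2)/(0 - 2) × (0.9 - 3)/(0 - 3) = 0.038500
L_1(0.9) = (0.9 - 0)/(1 - 0) × (0.9 - 2)/(1 - 2) × (0.9 - 3)/(1 - 3) = 1.039500
L_2(0.9) = (0.9 - 0)/(2 - 0) × (0.9 - 1)/(2 - 1) × (0.9 - 3)/(2 - 3) = -0.094500
L_3(0.9) = (0.9 - 0)/(3 - 0) × (0.9 - 1)/(3 - 1) × (0.9 - 2)/(3 - 2) = 0.016500

P(0.9) = 14×L_0(0.9) + (-2)×L_1(0.9) + 23×L_2(0.9) + 9×L_3(0.9)
P(0.9) = -3.565000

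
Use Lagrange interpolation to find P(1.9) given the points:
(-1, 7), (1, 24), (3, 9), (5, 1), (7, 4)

Lagrange interpolation formula:
P(x) = Σ yᵢ × Lᵢ(x)
where Lᵢ(x) = Π_{j≠i} (x - xⱼ)/(xᵢ - xⱼ)

L_0(1.9) = (1.9 - 1)/(-1 - 1) × (1.9 - 3)/(-1 - 3) × (1.9 - 5)/(-1 - 5) × (1.9 - 7)/(-1 - 7) = -0.040760
L_1(1.9) = (1.9 - (-1))/(1 - (-1)) × (1.9 - 3)/(1 - 3) × (1.9 - 5)/(1 - 5) × (1.9 - 7)/(1 - 7) = 0.525353
L_2(1.9) = (1.9 - (-1))/(3 - (-1)) × (1.9 - 1)/(3 - 1) × (1.9 - 5)/(3 - 5) × (1.9 - 7)/(3 - 7) = 0.644752
L_3(1.9) = (1.9 - (-1))/(5 - (-1)) × (1.9 - 1)/(5 - 1) × (1.9 - 3)/(5 - 3) × (1.9 - 7)/(5 - 7) = -0.152522
L_4(1.9) = (1.9 - (-1))/(7 - (-1)) × (1.9 - 1)/(7 - 1) × (1.9 - 3)/(7 - 3) × (1.9 - 5)/(7 - 5) = 0.023177

P(1.9) = 7×L_0(1.9) + 24×L_1(1.9) + 9×L_2(1.9) + 1×L_3(1.9) + 4×L_4(1.9)
P(1.9) = 18.066105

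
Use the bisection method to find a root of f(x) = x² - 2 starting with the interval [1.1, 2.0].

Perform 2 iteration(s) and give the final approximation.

f(x) = x² - 2
Initial interval: [1.1, 2.0]

Iteration 1:
  c_1 = (1.100000 + 2.000000)/2 = 1.550000
  f(c_1) = f(1.550000) = 0.402500
  f(a) × f(c) < 0, new interval: [1.100000, 1.550000]
Iteration 2:
  c_2 = (1.100000 + 1.550000)/2 = 1.325000
  f(c_2) = f(1.325000) = -0.244375
  f(a) × f(c) ≥ 0, new interval: [1.325000, 1.550000]

After 2 iteration(s), the approximation is c_2 = 1.325000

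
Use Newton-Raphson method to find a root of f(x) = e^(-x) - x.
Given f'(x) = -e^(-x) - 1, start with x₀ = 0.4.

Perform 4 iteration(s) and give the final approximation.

f(x) = e^(-x) - x
f'(x) = -e^(-x) - 1
x₀ = 0.4

Newton-Raphson formula: x_{n+1} = x_n - f(x_n)/f'(x_n)

Iteration 1:
  f(0.400000) = 0.270320
  f'(0.400000) = -1.670320
  x_1 = 0.400000 - 0.270320/(-1.670320) = 0.561837
Iteration 2:
  f(0.561837) = 0.008323
  f'(0.561837) = -1.570161
  x_2 = 0.561837 - 0.008323/(-1.570161) = 0.567138
Iteration 3:
  f(0.567138) = 0.000008
  f'(0.567138) = -1.567146
  x_3 = 0.567138 - 0.000008/(-1.567146) = 0.567143
Iteration 4:
  f(0.567143) = 0.000000
  f'(0.567143) = -1.567143
  x_4 = 0.567143 - 0.000000/(-1.567143) = 0.567143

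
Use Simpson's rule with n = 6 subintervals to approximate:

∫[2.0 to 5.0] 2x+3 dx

f(x) = 2x+3
a = 2.0, b = 5.0, n = 6
h = (b - a)/n = 0.500000

Simpson's rule: (h/3)[f(x₀) + 4f(x₁) + 2f(x₂) + ... + f(xₙ)]

x_0 = 2.0000, f(x_0) = 7.000000, coefficient = 1
x_1 = 2.5000, f(x_1) = 8.000000, coefficient = 4
x_2 = 3.0000, f(x_2) = 9.000000, coefficient = 2
x_3 = 3.5000, f(x_3) = 10.000000, coefficient = 4
x_4 = 4.0000, f(x_4) = 11.000000, coefficient = 2
x_5 = 4.5000, f(x_5) = 12.000000, coefficient = 4
x_6 = 5.0000, f(x_6) = 13.000000, coefficient = 1

I ≈ (0.500000/3) × 180.000000 = 30.000000
Exact value: 30.000000
Error: 0.000000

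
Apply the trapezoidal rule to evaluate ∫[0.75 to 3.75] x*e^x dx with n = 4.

f(x) = x*e^x
a = 0.75, b = 3.75, n = 4
h = (b - a)/n = 0.750000

Trapezoidal rule: (h/2)[f(x₀) + 2f(x₁) + 2f(x₂) + ... + f(xₙ)]

x_0 = 0.7500, f(x_0) = 1.587750, coefficient = 1
x_1 = 1.5000, f(x_1) = 6.722534, coefficient = 2
x_2 = 2.2500, f(x_2) = 21.347406, coefficient = 2
x_3 = 3.0000, f(x_3) = 60.256611, coefficient = 2
x_4 = 3.7500, f(x_4) = 159.454058, coefficient = 1

I ≈ (0.750000/2) × 337.694908 = 126.635590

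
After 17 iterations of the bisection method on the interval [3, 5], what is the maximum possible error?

Bisection error bound: |error| ≤ (b-a)/2^n
|error| ≤ (5 - 3)/2^17 = 2/2^17
|error| ≤ 0.0000152588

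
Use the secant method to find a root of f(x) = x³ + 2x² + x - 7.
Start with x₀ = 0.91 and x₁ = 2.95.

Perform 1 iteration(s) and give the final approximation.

f(x) = x³ + 2x² + x - 7
x₀ = 0.91, x₁ = 2.95

Secant formula: x_{n+1} = x_n - f(x_n)(x_n - x_{n-1})/(f(x_n) - f(x_{n-1}))

Iteration 1:
  f(0.910000) = -3.680229
  f(2.950000) = 39.027375
  x_2 = 2.950000 - 39.027375×(2.950000 - 0.910000)/(39.027375 - (-3.680229))
       = 1.085792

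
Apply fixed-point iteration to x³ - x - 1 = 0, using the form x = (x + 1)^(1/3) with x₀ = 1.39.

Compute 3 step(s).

Equation: x³ - x - 1 = 0
Fixed-point form: x = (x + 1)^(1/3)
x₀ = 1.39

x_1 = g(1.390000) = 1.337004
x_2 = g(1.337004) = 1.327048
x_3 = g(1.327048) = 1.325160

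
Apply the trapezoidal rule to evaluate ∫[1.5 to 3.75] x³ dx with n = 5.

f(x) = x³
a = 1.5, b = 3.75, n = 5
h = (b - a)/n = 0.450000

Trapezoidal rule: (h/2)[f(x₀) + 2f(x₁) + 2f(x₂) + ... + f(xₙ)]

x_0 = 1.5000, f(x_0) = 3.375000, coefficient = 1
x_1 = 1.9500, f(x_1) = 7.414875, coefficient = 2
x_2 = 2.4000, f(x_2) = 13.824000, coefficient = 2
x_3 = 2.8500, f(x_3) = 23.149125, coefficient = 2
x_4 = 3.3000, f(x_4) = 35.937000, coefficient = 2
x_5 = 3.7500, f(x_5) = 52.734375, coefficient = 1

I ≈ (0.450000/2) × 216.759375 = 48.770859
Exact value: 48.172852
Error: 0.598008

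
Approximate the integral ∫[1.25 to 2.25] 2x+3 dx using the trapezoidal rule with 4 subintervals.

f(x) = 2x+3
a = 1.25, b = 2.25, n = 4
h = (b - a)/n = 0.250000

Trapezoidal rule: (h/2)[f(x₀) + 2f(x₁) + 2f(x₂) + ... + f(xₙ)]

x_0 = 1.2500, f(x_0) = 5.500000, coefficient = 1
x_1 = 1.5000, f(x_1) = 6.000000, coefficient = 2
x_2 = 1.7500, f(x_2) = 6.500000, coefficient = 2
x_3 = 2.0000, f(x_3) = 7.000000, coefficient = 2
x_4 = 2.2500, f(x_4) = 7.500000, coefficient = 1

I ≈ (0.250000/2) × 52.000000 = 6.500000
Exact value: 6.500000
Error: 0.000000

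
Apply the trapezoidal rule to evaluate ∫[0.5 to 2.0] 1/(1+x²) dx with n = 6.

f(x) = 1/(1+x²)
a = 0.5, b = 2.0, n = 6
h = (b - a)/n = 0.250000

Trapezoidal rule: (h/2)[f(x₀) + 2f(x₁) + 2f(x₂) + ... + f(xₙ)]

x_0 = 0.5000, f(x_0) = 0.800000, coefficient = 1
x_1 = 0.7500, f(x_1) = 0.640000, coefficient = 2
x_2 = 1.0000, f(x_2) = 0.500000, coefficient = 2
x_3 = 1.2500, f(x_3) = 0.390244, coefficient = 2
x_4 = 1.5000, f(x_4) = 0.307692, coefficient = 2
x_5 = 1.7500, f(x_5) = 0.246154, coefficient = 2
x_6 = 2.0000, f(x_6) = 0.200000, coefficient = 1

I ≈ (0.250000/2) × 5.168180 = 0.646023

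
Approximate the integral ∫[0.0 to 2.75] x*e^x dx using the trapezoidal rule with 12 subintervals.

f(x) = x*e^x
a = 0.0, b = 2.75, n = 12
h = (b - a)/n = 0.229167

Trapezoidal rule: (h/2)[f(x₀) + 2f(x₁) + 2f(x₂) + ... + f(xₙ)]

x_0 = 0.0000, f(x_0) = 0.000000, coefficient = 1
x_1 = 0.2292, f(x_1) = 0.288189, coefficient = 2
x_2 = 0.4583, f(x_2) = 0.724825, coefficient = 2
x_3 = 0.6875, f(x_3) = 1.367257, coefficient = 2
x_4 = 0.9167, f(x_4) = 2.292528, coefficient = 2
x_5 = 1.1458, f(x_5) = 3.603716, coefficient = 2
x_6 = 1.3750, f(x_6) = 5.438230, coefficient = 2
x_7 = 1.6042, f(x_7) = 7.978665, coefficient = 2
x_8 = 1.8333, f(x_8) = 11.466952, coefficient = 2
x_9 = 2.0625, f(x_9) = 16.222819, coefficient = 2
x_10 = 2.2917, f(x_10) = 22.667814, coefficient = 2
x_11 = 2.5208, f(x_11) = 31.356540, coefficient = 2
x_12 = 2.7500, f(x_12) = 43.017238, coefficient = 1

I ≈ (0.229167/2) × 249.832308 = 28.626619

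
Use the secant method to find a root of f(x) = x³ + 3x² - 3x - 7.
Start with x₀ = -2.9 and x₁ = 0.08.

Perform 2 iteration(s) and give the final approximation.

f(x) = x³ + 3x² - 3x - 7
x₀ = -2.9, x₁ = 0.08

Secant formula: x_{n+1} = x_n - f(x_n)(x_n - x_{n-1})/(f(x_n) - f(x_{n-1}))

Iteration 1:
  f(-2.900000) = 2.541000
  f(0.080000) = -7.220288
  x_2 = 0.080000 - (-7.220288)×(0.080000 - (-2.900000))/(-7.220288 - 2.541000)
       = -2.124264
Iteration 2:
  f(0.080000) = -7.220288
  f(-2.124264) = 3.324549
  x_3 = -2.124264 - 3.324549×(-2.124264 - 0.080000)/(3.324549 - (-7.220288))
       = -1.429309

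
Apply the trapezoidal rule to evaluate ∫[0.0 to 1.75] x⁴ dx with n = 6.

f(x) = x⁴
a = 0.0, b = 1.75, n = 6
h = (b - a)/n = 0.291667

Trapezoidal rule: (h/2)[f(x₀) + 2f(x₁) + 2f(x₂) + ... + f(xₙ)]

x_0 = 0.0000, f(x_0) = 0.000000, coefficient = 1
x_1 = 0.2917, f(x_1) = 0.007237, coefficient = 2
x_2 = 0.5833, f(x_2) = 0.115789, coefficient = 2
x_3 = 0.8750, f(x_3) = 0.586182, coefficient = 2
x_4 = 1.1667, f(x_4) = 1.852623, coefficient = 2
x_5 = 1.4583, f(x_5) = 4.523006, coefficient = 2
x_6 = 1.7500, f(x_6) = 9.378906, coefficient = 1

I ≈ (0.291667/2) × 23.548581 = 3.434168
Exact value: 3.282617
Error: 0.151551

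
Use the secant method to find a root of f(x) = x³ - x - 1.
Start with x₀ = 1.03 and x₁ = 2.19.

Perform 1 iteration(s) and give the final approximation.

f(x) = x³ - x - 1
x₀ = 1.03, x₁ = 2.19

Secant formula: x_{n+1} = x_n - f(x_n)(x_n - x_{n-1})/(f(x_n) - f(x_{n-1}))

Iteration 1:
  f(1.030000) = -0.937273
  f(2.190000) = 7.313459
  x_2 = 2.190000 - 7.313459×(2.190000 - 1.030000)/(7.313459 - (-0.937273))
       = 1.161775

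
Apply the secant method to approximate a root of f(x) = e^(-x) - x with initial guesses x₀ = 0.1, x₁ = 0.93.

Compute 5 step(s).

f(x) = e^(-x) - x
x₀ = 0.1, x₁ = 0.93

Secant formula: x_{n+1} = x_n - f(x_n)(x_n - x_{n-1})/(f(x_n) - f(x_{n-1}))

Iteration 1:
  f(0.100000) = 0.804837
  f(0.930000) = -0.535446
  x_2 = 0.930000 - (-0.535446)×(0.930000 - 0.100000)/(-0.535446 - 0.804837)
       = 0.598413
Iteration 2:
  f(0.930000) = -0.535446
  f(0.598413) = -0.048730
  x_3 = 0.598413 - (-0.048730)×(0.598413 - 0.930000)/(-0.048730 - (-0.535446))
       = 0.565215
Iteration 3:
  f(0.598413) = -0.048730
  f(0.565215) = 0.003023
  x_4 = 0.565215 - 0.003023×(0.565215 - 0.598413)/(0.003023 - (-0.048730))
       = 0.567154
Iteration 4:
  f(0.565215) = 0.003023
  f(0.567154) = -0.000017
  x_5 = 0.567154 - (-0.000017)×(0.567154 - 0.565215)/(-0.000017 - 0.003023)
       = 0.567143
Iteration 5:
  f(0.567154) = -0.000017
  f(0.567143) = 0.000000
  x_6 = 0.567143 - 0.000000×(0.567143 - 0.567154)/(0.000000 - (-0.000017))
       = 0.567143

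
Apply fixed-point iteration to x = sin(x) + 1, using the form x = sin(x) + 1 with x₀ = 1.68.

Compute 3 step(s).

Equation: x = sin(x) + 1
Fixed-point form: x = sin(x) + 1
x₀ = 1.68

x_1 = g(1.680000) = 1.994043
x_2 = g(1.994043) = 1.911760
x_3 = g(1.911760) = 1.942433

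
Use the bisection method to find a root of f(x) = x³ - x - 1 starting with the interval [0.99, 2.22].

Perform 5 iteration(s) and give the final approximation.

f(x) = x³ - x - 1
Initial interval: [0.99, 2.22]

Iteration 1:
  c_1 = (0.990000 + 2.220000)/2 = 1.605000
  f(c_1) = f(1.605000) = 1.529520
  f(a) × f(c) < 0, new interval: [0.990000, 1.605000]
Iteration 2:
  c_2 = (0.990000 + 1.605000)/2 = 1.297500
  f(c_2) = f(1.297500) = -0.113151
  f(a) × f(c) ≥ 0, new interval: [1.297500, 1.605000]
Iteration 3:
  c_3 = (1.297500 + 1.605000)/2 = 1.451250
  f(c_3) = f(1.451250) = 0.605266
  f(a) × f(c) < 0, new interval: [1.297500, 1.451250]
Iteration 4:
  c_4 = (1.297500 + 1.451250)/2 = 1.374375
  f(c_4) = f(1.374375) = 0.221691
  f(a) × f(c) < 0, new interval: [1.297500, 1.374375]
Iteration 5:
  c_5 = (1.297500 + 1.374375)/2 = 1.335938
  f(c_5) = f(1.335938) = 0.048349
  f(a) × f(c) < 0, new interval: [1.297500, 1.335938]

After 5 iteration(s), the approximation is c_5 = 1.335938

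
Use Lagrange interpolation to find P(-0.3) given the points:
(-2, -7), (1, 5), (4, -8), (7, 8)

Lagrange interpolation formula:
P(x) = Σ yᵢ × Lᵢ(x)
where Lᵢ(x) = Π_{j≠i} (x - xⱼ)/(xᵢ - xⱼ)

L_0(-0.3) = (-0.3 - 1)/(-2 - 1) × (-0.3 - 4)/(-2 - 4) × (-0.3 - 7)/(-2 - 7) = 0.251895
L_1(-0.3) = (-0.3 - (-2))/(1 - (-2)) × (-0.3 - 4)/(1 - 4) × (-0.3 - 7)/(1 - 7) = 0.988204
L_2(-0.3) = (-0.3 - (-2))/(4 - (-2)) × (-0.3 - 1)/(4 - 1) × (-0.3 - 7)/(4 - 7) = -0.298759
L_3(-0.3) = (-0.3 - (-2))/(7 - (-2)) × (-0.3 - 1)/(7 - 1) × (-0.3 - 4)/(7 - 4) = 0.058660

P(-0.3) = (-7)×L_0(-0.3) + 5×L_1(-0.3) + (-8)×L_2(-0.3) + 8×L_3(-0.3)
P(-0.3) = 6.037111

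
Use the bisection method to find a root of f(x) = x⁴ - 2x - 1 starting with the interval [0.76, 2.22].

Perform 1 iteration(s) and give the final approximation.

f(x) = x⁴ - 2x - 1
Initial interval: [0.76, 2.22]

Iteration 1:
  c_1 = (0.760000 + 2.220000)/2 = 1.490000
  f(c_1) = f(1.490000) = 0.948844
  f(a) × f(c) < 0, new interval: [0.760000, 1.490000]

After 1 iteration(s), the approximation is c_1 = 1.490000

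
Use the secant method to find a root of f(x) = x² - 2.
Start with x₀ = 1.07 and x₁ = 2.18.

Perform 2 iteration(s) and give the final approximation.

f(x) = x² - 2
x₀ = 1.07, x₁ = 2.18

Secant formula: x_{n+1} = x_n - f(x_n)(x_n - x_{n-1})/(f(x_n) - f(x_{n-1}))

Iteration 1:
  f(1.070000) = -0.855100
  f(2.180000) = 2.752400
  x_2 = 2.180000 - 2.752400×(2.180000 - 1.070000)/(2.752400 - (-0.855100))
       = 1.333108
Iteration 2:
  f(2.180000) = 2.752400
  f(1.333108) = -0.222824
  x_3 = 1.333108 - (-0.222824)×(1.333108 - 2.180000)/(-0.222824 - 2.752400)
       = 1.396534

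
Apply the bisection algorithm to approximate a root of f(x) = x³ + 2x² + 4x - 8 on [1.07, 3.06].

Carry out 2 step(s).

f(x) = x³ + 2x² + 4x - 8
Initial interval: [1.07, 3.06]

Iteration 1:
  c_1 = (1.070000 + 3.060000)/2 = 2.065000
  f(c_1) = f(2.065000) = 17.594075
  f(a) × f(c) < 0, new interval: [1.070000, 2.065000]
Iteration 2:
  c_2 = (1.070000 + 2.065000)/2 = 1.567500
  f(c_2) = f(1.567500) = 7.035548
  f(a) × f(c) < 0, new interval: [1.070000, 1.567500]

After 2 iteration(s), the approximation is c_2 = 1.567500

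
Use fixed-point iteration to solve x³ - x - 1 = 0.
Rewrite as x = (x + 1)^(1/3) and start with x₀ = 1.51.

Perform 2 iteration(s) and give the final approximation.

Equation: x³ - x - 1 = 0
Fixed-point form: x = (x + 1)^(1/3)
x₀ = 1.51

x_1 = g(1.510000) = 1.359016
x_2 = g(1.359016) = 1.331201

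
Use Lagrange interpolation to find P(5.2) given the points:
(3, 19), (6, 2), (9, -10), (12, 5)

Lagrange interpolation formula:
P(x) = Σ yᵢ × Lᵢ(x)
where Lᵢ(x) = Π_{j≠i} (x - xⱼ)/(xᵢ - xⱼ)

L_0(5.2) = (5.2 - 6)/(3 - 6) × (5.2 - 9)/(3 - 9) × (5.2 - 12)/(3 - 12) = 0.127605
L_1(5.2) = (5.2 - 3)/(6 - 3) × (5.2 - 9)/(6 - 9) × (5.2 - 12)/(6 - 12) = 1.052741
L_2(5.2) = (5.2 - 3)/(9 - 3) × (5.2 - 6)/(9 - 6) × (5.2 - 12)/(9 - 12) = -0.221630
L_3(5.2) = (5.2 - 3)/(12 - 3) × (5.2 - 6)/(12 - 6) × (5.2 - 9)/(12 - 9) = 0.041284

P(5.2) = 19×L_0(5.2) + 2×L_1(5.2) + (-10)×L_2(5.2) + 5×L_3(5.2)
P(5.2) = 6.952691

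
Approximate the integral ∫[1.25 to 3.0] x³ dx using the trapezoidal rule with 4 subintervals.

f(x) = x³
a = 1.25, b = 3.0, n = 4
h = (b - a)/n = 0.437500

Trapezoidal rule: (h/2)[f(x₀) + 2f(x₁) + 2f(x₂) + ... + f(xₙ)]

x_0 = 1.2500, f(x_0) = 1.953125, coefficient = 1
x_1 = 1.6875, f(x_1) = 4.805420, coefficient = 2
x_2 = 2.1250, f(x_2) = 9.595703, coefficient = 2
x_3 = 2.5625, f(x_3) = 16.826416, coefficient = 2
x_4 = 3.0000, f(x_4) = 27.000000, coefficient = 1

I ≈ (0.437500/2) × 91.408203 = 19.995544
Exact value: 19.639648
Error: 0.355896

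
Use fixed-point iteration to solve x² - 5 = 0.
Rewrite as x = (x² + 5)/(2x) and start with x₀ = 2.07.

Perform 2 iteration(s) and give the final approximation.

Equation: x² - 5 = 0
Fixed-point form: x = (x² + 5)/(2x)
x₀ = 2.07

x_1 = g(2.070000) = 2.242729
x_2 = g(2.242729) = 2.236078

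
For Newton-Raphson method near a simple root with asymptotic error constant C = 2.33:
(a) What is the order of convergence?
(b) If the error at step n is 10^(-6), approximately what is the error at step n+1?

(a) Newton-Raphson has quadratic (order 2) convergence near simple roots.
    This means |e_{n+1}| ≈ C|e_n|².

(b) With |e_n| = 10^(-6) and C = 2.33:
    |e_{n+1}| ≈ 2.33 × (10^(-6))² = 2.33 × 10^(-12)

(a) 2 (quadratic); (b) |e_{n+1}| ≈ 2.330e-12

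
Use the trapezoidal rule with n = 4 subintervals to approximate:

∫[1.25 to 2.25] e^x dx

f(x) = e^x
a = 1.25, b = 2.25, n = 4
h = (b - a)/n = 0.250000

Trapezoidal rule: (h/2)[f(x₀) + 2f(x₁) + 2f(x₂) + ... + f(xₙ)]

x_0 = 1.2500, f(x_0) = 3.490343, coefficient = 1
x_1 = 1.5000, f(x_1) = 4.481689, coefficient = 2
x_2 = 1.7500, f(x_2) = 5.754603, coefficient = 2
x_3 = 2.0000, f(x_3) = 7.389056, coefficient = 2
x_4 = 2.2500, f(x_4) = 9.487736, coefficient = 1

I ≈ (0.250000/2) × 48.228774 = 6.028597
Exact value: 5.997393
Error: 0.031204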